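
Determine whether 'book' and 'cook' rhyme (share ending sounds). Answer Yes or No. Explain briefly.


Rime (stressed vowel + following sounds) of 'book': -ook = /ʊk/
Rime of 'cook': -ook = /ʊk/
/ʊk/ and /ʊk/ are the same ending sound, so the words rhyme.

Yes


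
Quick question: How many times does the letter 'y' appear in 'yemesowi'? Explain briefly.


Letter 'y' in 'yemesowi': found at position(s) 1 = 1 occurrence(s).

1


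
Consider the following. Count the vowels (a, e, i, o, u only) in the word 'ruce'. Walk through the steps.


Vowels in 'ruce': u, e = 2 vowels.

2


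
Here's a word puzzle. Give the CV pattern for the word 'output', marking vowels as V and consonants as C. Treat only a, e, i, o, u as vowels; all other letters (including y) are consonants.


Letter mapping: o = V, u = V, t = C, p = C, u = V, t = C.

VVCCVC


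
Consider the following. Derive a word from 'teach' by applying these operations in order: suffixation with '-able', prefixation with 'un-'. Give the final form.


Step 1: Add suffix '-able' to 'teach' = 'teachable'
Step 2: Add prefix 'un-' to 'teachable' = 'unteachable'

unteachable


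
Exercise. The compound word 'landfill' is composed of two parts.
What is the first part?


Split 'landfill' into 'land' + 'fill'. The first part is 'land'.

land


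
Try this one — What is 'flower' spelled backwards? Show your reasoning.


Reverse 'flower' character by character: 'rewolf'.

rewolf


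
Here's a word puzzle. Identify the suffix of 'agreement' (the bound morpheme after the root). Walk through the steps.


The word 'agreement' = 'agree' (root) + '-ment' (suffix). The suffix is '-ment'.

ment


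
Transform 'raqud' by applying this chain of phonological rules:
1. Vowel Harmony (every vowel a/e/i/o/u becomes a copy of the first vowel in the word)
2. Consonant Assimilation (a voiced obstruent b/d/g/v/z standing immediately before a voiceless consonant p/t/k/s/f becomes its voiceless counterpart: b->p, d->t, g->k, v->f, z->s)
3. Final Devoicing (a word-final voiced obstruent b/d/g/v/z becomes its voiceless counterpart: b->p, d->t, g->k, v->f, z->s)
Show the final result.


Starting form: 'raqud'
Rule 1: Vowel Harmony: all vowels become 'a' (matching first vowel). 'raqud' -> 'raqad'
Rule 2: Consonant Assimilation: no voiced obstruent (b/d/g/v/z) stands immediately before a voiceless consonant (p/t/k/s/f). No change.
Rule 3: Final Devoicing: word-final voiced obstruent 'd' becomes voiceless 't'. 'raqad' -> 'raqat'
Final form: 'raqat'

raqat


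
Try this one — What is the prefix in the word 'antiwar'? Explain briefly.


The word 'antiwar' = 'anti' (prefix) + 'war' (root). The prefix is 'anti'.

anti


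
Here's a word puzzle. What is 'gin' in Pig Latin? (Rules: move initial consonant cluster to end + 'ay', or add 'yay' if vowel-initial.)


'gin': move consonant cluster 'g' to end and add 'ay': 'ingay'.

ingay


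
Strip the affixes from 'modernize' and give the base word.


Remove suffix '-ize' from 'modernize' to get root 'modern'.

modern


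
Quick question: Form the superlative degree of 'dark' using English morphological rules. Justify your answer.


Apply superlative formation (add -est): 'dark' -> 'darkest'.

darkest


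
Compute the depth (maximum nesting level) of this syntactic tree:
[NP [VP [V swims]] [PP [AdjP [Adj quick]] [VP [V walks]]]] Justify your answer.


Count bracket nesting levels:
'[' at pos 0: depth = 1
'[' at pos 4: depth = 2
'[' at pos 8: depth = 3
'[' at pos 19: depth = 2
'[' at pos 23: depth = 3
'[' at pos 29: depth = 4
'[' at pos 42: depth = 3
'[' at pos 46: depth = 4
Maximum depth reached: 4

4


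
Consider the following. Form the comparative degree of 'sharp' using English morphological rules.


Apply comparative formation (add -er): 'sharp' -> 'sharper'.

sharper


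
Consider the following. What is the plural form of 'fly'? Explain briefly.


Apply rule: Change -y to -ies (consonant + y). 'fly' becomes 'flies'.

flies


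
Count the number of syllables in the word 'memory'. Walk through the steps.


Break 'memory' into syllables: mem-o-ry -> mem | o | ry = 3 syllables

3 syllables


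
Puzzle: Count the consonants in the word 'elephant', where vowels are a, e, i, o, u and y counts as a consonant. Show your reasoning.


Consonants in 'elephant': l, p, h, n, t = 5 consonants.

5


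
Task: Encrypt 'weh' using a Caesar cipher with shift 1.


Shift each letter by 1: w -> x, e -> f, h -> i. Result: 'xfi'.

xfi


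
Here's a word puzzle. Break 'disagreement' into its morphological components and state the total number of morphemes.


Step 1: Identify prefix: 'dis' (meaning: not/apart)
Step 2: Identify root: 'agree'
Step 3: Identify suffix(es): 'ment'
Decomposition: dis- (prefix: not/apart) + agree (root) + -ment (suffix: action/result)
Total morphemes: 3

3 morphemes (dis- (prefix: not/apart) + agree (root) + -ment (suffix: action/result))


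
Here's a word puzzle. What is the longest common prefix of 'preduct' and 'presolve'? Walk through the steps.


Compare from the start: 3 characters match: 'pre'. Mismatch at position 4: 'd' vs 's'.

pre


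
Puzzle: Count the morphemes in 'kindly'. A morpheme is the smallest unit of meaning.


Decomposition: kind (root) + -ly (suffix) = 2 morpheme(s)

2 morphemes


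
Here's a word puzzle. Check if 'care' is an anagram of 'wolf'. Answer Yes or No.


Sorted letters of 'care': 'acer'
Sorted letters of 'wolf': 'flow'
They do not match.

No


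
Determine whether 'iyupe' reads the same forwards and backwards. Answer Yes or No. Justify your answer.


Forward: 'iyupe'
Reversed: 'epuyi'
They differ.

No


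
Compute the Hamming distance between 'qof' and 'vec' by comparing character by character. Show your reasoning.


Alignment:
Position 1: 'q' vs 'v' = DIFFER
Position 2: 'o' vs 'e' = DIFFER
Position 3: 'f' vs 'c' = DIFFER
Total differences: 3

3


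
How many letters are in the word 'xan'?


Spell out 'xan' and number each letter: x(1), a(2), n(3). Total: 3 letters.

3


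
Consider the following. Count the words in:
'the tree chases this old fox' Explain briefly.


Split into words: the | tree | chases | this | old | fox = 6 words.

6


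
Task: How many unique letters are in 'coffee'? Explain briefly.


Unique letters in 'coffee': {c, e, f, o} = 4 distinct letters.

4


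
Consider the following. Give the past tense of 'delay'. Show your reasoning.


Apply rule: Add -ed. 'delay' becomes 'delayed'.

delayed


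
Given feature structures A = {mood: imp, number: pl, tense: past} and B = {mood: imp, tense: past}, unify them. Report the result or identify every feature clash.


Compare features:
mood: A=imp vs B=imp -> unified: imp
number: A=pl vs B=_ -> unified: pl
tense: A=past vs B=past -> unified: past
No clashes found.

Unified: {mood: imp, number: pl, tense: past}


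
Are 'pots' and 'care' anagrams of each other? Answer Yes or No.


Sorted letters of 'pots': 'opst'
Sorted letters of 'care': 'acer'
They do not match.

No


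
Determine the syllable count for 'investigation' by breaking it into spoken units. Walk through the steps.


Break 'investigation' into syllables: in-ves-ti-ga-tion -> in | ves | ti | ga | tion = 5 syllables

5 syllables


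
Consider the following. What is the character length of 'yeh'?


Spell out 'yeh' and number each letter: y(1), e(2), h(3). Total: 3 letters.

3


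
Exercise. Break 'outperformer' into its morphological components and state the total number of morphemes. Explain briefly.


Step 1: Identify prefix: 'out' (meaning: surpass)
Step 2: Identify root: 'perform'
Step 3: Identify suffix(es): 'er'
Decomposition: out- (prefix: surpass) + perform (root) + -er (suffix: one who)
Total morphemes: 3

3 morphemes (out- (prefix: surpass) + perform (root) + -er (suffix: one who))


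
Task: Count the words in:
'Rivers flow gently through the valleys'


Split into words: Rivers | flow | gently | through | the | valleys = 6 words.

6


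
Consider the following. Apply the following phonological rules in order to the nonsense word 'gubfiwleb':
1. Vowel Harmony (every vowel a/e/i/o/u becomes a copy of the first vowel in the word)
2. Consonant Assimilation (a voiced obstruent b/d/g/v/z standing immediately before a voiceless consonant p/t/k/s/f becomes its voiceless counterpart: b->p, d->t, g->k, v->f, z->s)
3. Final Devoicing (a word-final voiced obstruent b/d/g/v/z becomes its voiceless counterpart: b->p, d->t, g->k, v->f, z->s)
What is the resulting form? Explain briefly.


Starting form: 'gubfiwleb'
Rule 1: Vowel Harmony: all vowels become 'u' (matching first vowel). 'gubfiwleb' -> 'gubfuwlub'
Rule 2: Consonant Assimilation: voiced obstruent before voiceless consonant becomes voiceless ('bf' -> 'pf'). 'gubfuwlub' -> 'gupfuwlub'
Rule 3: Final Devoicing: word-final voiced obstruent 'b' becomes voiceless 'p'. 'gupfuwlub' -> 'gupfuwlup'
Final form: 'gupfuwlup'

gupfuwlup


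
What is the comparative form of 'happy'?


Apply comparative formation (consonant + y: change y to i, add -er): 'happy' -> 'happier'.

happier


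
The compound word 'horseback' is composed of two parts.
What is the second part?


Split 'horseback' into 'horse' + 'back'. The second part is 'back'.

back


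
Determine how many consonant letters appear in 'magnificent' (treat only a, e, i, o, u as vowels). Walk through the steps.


Consonants in 'magnificent': m, g, n, f, c, n, t = 7 consonants.

7


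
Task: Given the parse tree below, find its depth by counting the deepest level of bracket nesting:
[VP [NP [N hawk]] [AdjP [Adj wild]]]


Count bracket nesting levels:
'[' at pos 0: depth = 1
'[' at pos 4: depth = 2
'[' at pos 8: depth = 3
'[' at pos 18: depth = 2
'[' at pos 24: depth = 3
Maximum depth reached: 3

3


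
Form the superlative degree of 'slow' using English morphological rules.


Apply superlative formation (add -est): 'slow' -> 'slowest'.

slowest


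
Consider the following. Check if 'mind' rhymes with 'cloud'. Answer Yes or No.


Rime (stressed vowel + following sounds) of 'mind': -ind = /aɪnd/
Rime of 'cloud': -oud = /aʊd/
/aɪnd/ and /aʊd/ are different ending sounds, so the words do not rhyme.

No


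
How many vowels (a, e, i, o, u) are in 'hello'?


Vowels in 'hello': e, o = 2 vowels.

2


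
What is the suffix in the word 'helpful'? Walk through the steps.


The word 'helpful' = 'help' (root) + '-ful' (suffix). The suffix is '-ful'.

ful


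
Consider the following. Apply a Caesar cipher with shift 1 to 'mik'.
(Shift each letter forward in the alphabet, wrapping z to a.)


Shift each letter by 1: m -> n, i -> j, k -> l. Result: 'njl'.

njl


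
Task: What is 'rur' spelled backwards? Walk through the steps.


Reverse 'rur' character by character: 'rur'.

rur


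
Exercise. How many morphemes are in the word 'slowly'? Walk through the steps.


Decomposition: slow (root) + -ly (suffix) = 2 morpheme(s)

2 morphemes


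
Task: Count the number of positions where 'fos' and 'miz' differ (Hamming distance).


Alignment:
Position 1: 'f' vs 'm' = DIFFER
Position 2: 'o' vs 'i' = DIFFER
Position 3: 's' vs 'z' = DIFFER
Total differences: 3

3


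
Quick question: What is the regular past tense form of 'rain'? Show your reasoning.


Apply rule: Add -ed. 'rain' becomes 'rained'.

rained


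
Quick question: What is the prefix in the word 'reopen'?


The word 'reopen' = 're' (prefix) + 'open' (root). The prefix is 're'.

re


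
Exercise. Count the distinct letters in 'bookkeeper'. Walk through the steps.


Unique letters in 'bookkeeper': {b, e, k, o, p, r} = 6 distinct letters.

6


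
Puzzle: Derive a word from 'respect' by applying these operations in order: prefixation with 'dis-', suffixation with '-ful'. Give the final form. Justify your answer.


Step 1: Add prefix 'dis-' to 'respect' = 'disrespect'
Step 2: Add suffix '-ful' to 'disrespect' = 'disrespectful'

disrespectful


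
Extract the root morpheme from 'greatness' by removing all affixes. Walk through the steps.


Remove suffix '-ness' from 'greatness' to get root 'great'.

great


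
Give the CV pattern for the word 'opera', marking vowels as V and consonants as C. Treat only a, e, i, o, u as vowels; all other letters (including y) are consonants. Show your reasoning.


Letter mapping: o = V, p = C, e = V, r = C, a = V.

VCVCV


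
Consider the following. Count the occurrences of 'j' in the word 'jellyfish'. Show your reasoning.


Letter 'j' in 'jellyfish': found at position(s) 1 = 1 occurrence(s).

1


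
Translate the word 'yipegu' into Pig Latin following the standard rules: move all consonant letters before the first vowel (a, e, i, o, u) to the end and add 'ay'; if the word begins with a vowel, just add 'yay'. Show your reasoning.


'yipegu': move consonant cluster 'y' to end and add 'ay': 'ipeguyay'.

ipeguyay


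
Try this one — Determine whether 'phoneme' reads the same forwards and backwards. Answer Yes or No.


Forward: 'phoneme'
Reversed: 'emenohp'
They differ.

No


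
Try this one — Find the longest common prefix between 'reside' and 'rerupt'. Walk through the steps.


Compare from the start: 2 characters match: 're'. Mismatch at position 3: 's' vs 'r'.

re


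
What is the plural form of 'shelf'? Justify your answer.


Apply rule: Change -f to -ves. 'shelf' becomes 'shelves'.

shelves


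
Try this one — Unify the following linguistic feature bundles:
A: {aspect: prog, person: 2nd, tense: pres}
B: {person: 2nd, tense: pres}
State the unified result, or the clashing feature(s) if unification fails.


Compare features:
aspect: A=prog vs B=_ -> unified: prog
person: A=2nd vs B=2nd -> unified: 2nd
tense: A=pres vs B=pres -> unified: pres
No clashes found.

Unified: {aspect: prog, person: 2nd, tense: pres}


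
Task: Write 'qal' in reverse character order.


Reverse 'qal' character by character: 'laq'.

laq


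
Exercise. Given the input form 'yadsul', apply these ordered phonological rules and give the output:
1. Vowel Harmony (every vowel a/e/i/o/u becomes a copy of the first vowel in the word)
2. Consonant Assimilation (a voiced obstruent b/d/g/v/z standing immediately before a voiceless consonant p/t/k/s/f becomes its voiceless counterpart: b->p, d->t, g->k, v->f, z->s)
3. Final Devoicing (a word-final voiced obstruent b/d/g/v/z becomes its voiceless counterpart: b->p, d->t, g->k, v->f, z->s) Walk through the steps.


Starting form: 'yadsul'
Rule 1: Vowel Harmony: all vowels become 'a' (matching first vowel). 'yadsul' -> 'yadsal'
Rule 2: Consonant Assimilation: voiced obstruent before voiceless consonant becomes voiceless ('ds' -> 'ts'). 'yadsal' -> 'yatsal'
Rule 3: Final Devoicing: final consonant 'l' is not one of the voiced obstruents b/d/g/v/z. No change.
Final form: 'yatsal'

yatsal


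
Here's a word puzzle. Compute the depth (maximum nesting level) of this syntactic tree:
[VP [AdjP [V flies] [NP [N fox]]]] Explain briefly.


Count bracket nesting levels:
'[' at pos 0: depth = 1
'[' at pos 4: depth = 2
'[' at pos 10: depth = 3
'[' at pos 20: depth = 3
'[' at pos 24: depth = 4
Maximum depth reached: 4

4


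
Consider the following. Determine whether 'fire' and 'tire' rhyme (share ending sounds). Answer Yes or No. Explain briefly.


Rime (stressed vowel + following sounds) of 'fire': -ire = /aɪər/
Rime of 'tire': -ire = /aɪər/
/aɪər/ and /aɪər/ are the same ending sound, so the words rhyme.

Yes


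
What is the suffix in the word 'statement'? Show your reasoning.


The word 'statement' = 'state' (root) + '-ment' (suffix). The suffix is '-ment'.

ment


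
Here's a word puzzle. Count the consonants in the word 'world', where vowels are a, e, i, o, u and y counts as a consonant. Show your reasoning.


Consonants in 'world': w, r, l, d = 4 consonants.

4


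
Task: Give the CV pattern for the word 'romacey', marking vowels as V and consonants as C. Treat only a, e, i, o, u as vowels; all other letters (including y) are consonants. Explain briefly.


Letter mapping: r = C, o = V, m = C, a = V, c = C, e = V, y = C.

CVCVCVC


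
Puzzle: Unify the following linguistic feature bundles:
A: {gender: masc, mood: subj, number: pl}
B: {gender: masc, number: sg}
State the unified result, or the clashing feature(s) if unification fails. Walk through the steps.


Compare features:
gender: A=masc vs B=masc -> unified: masc
mood: A=subj vs B=_ -> unified: subj
number: A=pl vs B=sg -> CLASH
Clash detected on feature 'number' (pl vs sg); unification fails.

CLASH on 'number' (pl vs sg)


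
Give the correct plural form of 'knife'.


Apply rule: Change -fe to -ves. 'knife' becomes 'knives'.

knives


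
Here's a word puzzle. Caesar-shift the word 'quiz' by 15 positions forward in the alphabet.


Shift each letter by 15: q -> f, u -> j, i -> x, z -> o. Result: 'fjxo'.

fjxo


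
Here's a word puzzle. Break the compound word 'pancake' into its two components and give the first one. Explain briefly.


Split 'pancake' into 'pan' + 'cake'. The first part is 'pan'.

pan


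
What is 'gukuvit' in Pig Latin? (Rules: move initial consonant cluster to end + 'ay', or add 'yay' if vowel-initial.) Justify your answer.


'gukuvit': move consonant cluster 'g' to end and add 'ay': 'ukuvitgay'.

ukuvitgay


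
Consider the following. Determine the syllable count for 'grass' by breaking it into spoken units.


Break 'grass' into syllables: grass -> grass = 1 syllable

1 syllable


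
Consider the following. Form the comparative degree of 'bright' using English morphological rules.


Apply comparative formation (add -er): 'bright' -> 'brighter'.

brighter


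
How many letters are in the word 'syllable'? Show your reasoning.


Spell out 'syllable' and number each letter: s(1), y(2), l(3), l(4), a(5), b(6), l(7), e(8). Total: 8 letters.

8


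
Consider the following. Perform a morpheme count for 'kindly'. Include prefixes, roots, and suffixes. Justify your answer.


Decomposition: kind (root) + -ly (suffix) = 2 morpheme(s)

2 morphemes


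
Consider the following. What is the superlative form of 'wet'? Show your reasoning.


Apply superlative formation (double final consonant, add -est): 'wet' -> 'wettest'.

wettest


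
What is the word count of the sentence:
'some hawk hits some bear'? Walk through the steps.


Split into words: some | hawk | hits | some | bear = 5 words.

5


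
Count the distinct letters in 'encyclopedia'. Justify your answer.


Unique letters in 'encyclopedia': {a, c, d, e, i, l, n, o, p, y} = 10 distinct letters.

10


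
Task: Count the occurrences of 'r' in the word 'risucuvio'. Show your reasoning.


Letter 'r' in 'risucuvio': found at position(s) 1 = 1 occurrence(s).

1


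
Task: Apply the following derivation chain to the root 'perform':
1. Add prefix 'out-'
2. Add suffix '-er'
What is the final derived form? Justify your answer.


Step 1: Add prefix 'out-' to 'perform' = 'outperform'
Step 2: Add suffix '-er' to 'outperform' = 'outperformer'

outperformer


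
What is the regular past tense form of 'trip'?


Apply rule: Double final consonant and add -ed. 'trip' becomes 'tripped'.

tripped


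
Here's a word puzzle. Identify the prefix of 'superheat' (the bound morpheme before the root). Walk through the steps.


The word 'superheat' = 'super' (prefix) + 'heat' (root). The prefix is 'super'.

super


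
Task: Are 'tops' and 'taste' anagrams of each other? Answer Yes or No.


Sorted letters of 'tops': 'opst'
Sorted letters of 'taste': 'aestt'
They do not match.

No


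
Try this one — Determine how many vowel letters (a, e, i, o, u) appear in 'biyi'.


Vowels in 'biyi': i, i = 2 vowels.

2


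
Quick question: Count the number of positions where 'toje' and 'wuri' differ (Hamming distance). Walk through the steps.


Alignment:
Position 1: 't' vs 'w' = DIFFER
Position 2: 'o' vs 'u' = DIFFER
Position 3: 'j' vs 'r' = DIFFER
Position 4: 'e' vs 'i' = DIFFER
Total differences: 4

4


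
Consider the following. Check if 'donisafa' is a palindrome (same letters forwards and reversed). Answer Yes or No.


Forward: 'donisafa'
Reversed: 'afasinod'
They differ.

No


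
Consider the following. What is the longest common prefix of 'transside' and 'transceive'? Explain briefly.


Compare from the start: 5 characters match: 'trans'. Mismatch at position 6: 's' vs 'c'.

trans


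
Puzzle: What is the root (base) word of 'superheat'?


Remove prefix 'super' from 'superheat' to get root 'heat'.

heat


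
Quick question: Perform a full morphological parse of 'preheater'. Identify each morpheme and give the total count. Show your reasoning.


Step 1: Identify prefix: 'pre' (meaning: before)
Step 2: Identify root: 'heat'
Step 3: Identify suffix(es): 'er'
Decomposition: pre- (prefix: before) + heat (root) + -er (suffix: one who)
Total morphemes: 3

3 morphemes (pre- (prefix: before) + heat (root) + -er (suffix: one who))


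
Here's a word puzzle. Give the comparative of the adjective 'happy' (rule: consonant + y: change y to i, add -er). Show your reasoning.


Apply comparative formation (consonant + y: change y to i, add -er): 'happy' -> 'happier'.

happier


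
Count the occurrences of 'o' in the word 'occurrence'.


Letter 'o' in 'occurrence': found at position(s) 1 = 1 occurrence(s).

1


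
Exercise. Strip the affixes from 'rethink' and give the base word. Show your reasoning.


Remove prefix 're' from 'rethink' to get root 'think'.

think


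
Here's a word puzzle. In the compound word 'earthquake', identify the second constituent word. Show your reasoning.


Split 'earthquake' into 'earth' + 'quake'. The second part is 'quake'.

quake


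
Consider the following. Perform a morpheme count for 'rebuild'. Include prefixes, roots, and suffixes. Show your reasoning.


Decomposition: re- (prefix) + build (root) = 2 morpheme(s)

2 morphemes


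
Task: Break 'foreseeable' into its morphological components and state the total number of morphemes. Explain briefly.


Step 1: Identify prefix: 'fore' (meaning: before/front)
Step 2: Identify root: 'see'
Step 3: Identify suffix(es): 'able'
Decomposition: fore- (prefix: before/front) + see (root) + -able (suffix: capable of)
Total morphemes: 3

3 morphemes (fore- (prefix: before/front) + see (root) + -able (suffix: capable of))


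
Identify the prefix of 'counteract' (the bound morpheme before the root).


The word 'counteract' = 'counter' (prefix) + 'act' (root). The prefix is 'counter'.

counter


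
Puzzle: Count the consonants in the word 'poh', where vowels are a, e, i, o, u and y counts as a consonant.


Consonants in 'poh': p, h = 2 consonants.

2


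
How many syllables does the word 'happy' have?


Break 'happy' into syllables: hap-py -> hap | py = 2 syllables

2 syllables


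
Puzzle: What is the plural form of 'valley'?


Apply rule: Add -s. 'valley' becomes 'valleys'.

valleys


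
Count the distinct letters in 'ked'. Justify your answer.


Unique letters in 'ked': {d, e, k} = 3 distinct letters.

3


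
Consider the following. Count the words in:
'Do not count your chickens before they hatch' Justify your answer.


Split into words: Do | not | count | your | chickens | before | they | hatch = 8 words.

8


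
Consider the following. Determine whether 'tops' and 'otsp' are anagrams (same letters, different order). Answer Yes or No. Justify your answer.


Sorted letters of 'tops': 'opst'
Sorted letters of 'otsp': 'opst'
They match.

Yes


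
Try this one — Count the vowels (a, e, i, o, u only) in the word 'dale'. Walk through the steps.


Vowels in 'dale': a, e = 2 vowels.

2


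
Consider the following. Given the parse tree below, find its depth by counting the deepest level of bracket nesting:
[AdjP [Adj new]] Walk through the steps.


Count bracket nesting levels:
'[' at pos 0: depth = 1
'[' at pos 6: depth = 2
Maximum depth reached: 2

2


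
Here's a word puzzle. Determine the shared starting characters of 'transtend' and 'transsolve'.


Compare from the start: 5 characters match: 'trans'. Mismatch at position 6: 't' vs 's'.

trans


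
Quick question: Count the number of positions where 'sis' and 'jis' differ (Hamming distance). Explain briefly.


Alignment:
Position 1: 's' vs 'j' = DIFFER
Position 2: 'i' vs 'i' = match
Position 3: 's' vs 's' = match
Total differences: 1

1


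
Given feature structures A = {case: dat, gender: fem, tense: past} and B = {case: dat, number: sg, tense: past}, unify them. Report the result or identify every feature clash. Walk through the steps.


Compare features:
case: A=dat vs B=dat -> unified: dat
gender: A=fem vs B=_ -> unified: fem
number: A=_ vs B=sg -> unified: sg
tense: A=past vs B=past -> unified: past
No clashes found.

Unified: {case: dat, gender: fem, number: sg, tense: past}


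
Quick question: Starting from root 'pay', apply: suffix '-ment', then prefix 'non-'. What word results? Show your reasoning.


Step 1: Add suffix '-ment' to 'pay' = 'payment'
Step 2: Add prefix 'non-' to 'payment' = 'nonpayment'

nonpayment


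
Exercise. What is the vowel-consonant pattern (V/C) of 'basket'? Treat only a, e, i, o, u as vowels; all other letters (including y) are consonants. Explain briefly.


Letter mapping: b = C, a = V, s = C, k = C, e = V, t = C.

CVCCVC


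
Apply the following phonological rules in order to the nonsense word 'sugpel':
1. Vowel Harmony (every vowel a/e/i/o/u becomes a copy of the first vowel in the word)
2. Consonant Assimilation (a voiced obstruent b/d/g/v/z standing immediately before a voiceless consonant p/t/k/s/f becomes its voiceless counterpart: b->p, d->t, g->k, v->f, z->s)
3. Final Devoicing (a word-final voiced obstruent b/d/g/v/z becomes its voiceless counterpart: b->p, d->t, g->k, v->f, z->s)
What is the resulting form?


Starting form: 'sugpel'
Rule 1: Vowel Harmony: all vowels become 'u' (matching first vowel). 'sugpel' -> 'sugpul'
Rule 2: Consonant Assimilation: voiced obstruent before voiceless consonant becomes voiceless ('gp' -> 'kp'). 'sugpul' -> 'sukpul'
Rule 3: Final Devoicing: final consonant 'l' is not one of the voiced obstruents b/d/g/v/z. No change.
Final form: 'sukpul'

sukpul


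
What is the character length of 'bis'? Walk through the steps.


Spell out 'bis' and number each letter: b(1), i(2), s(3). Total: 3 letters.

3


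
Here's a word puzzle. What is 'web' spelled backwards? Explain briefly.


Reverse 'web' character by character: 'bew'.

bew


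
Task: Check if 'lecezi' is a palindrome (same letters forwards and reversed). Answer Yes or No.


Forward: 'lecezi'
Reversed: 'izecel'
They differ.

No


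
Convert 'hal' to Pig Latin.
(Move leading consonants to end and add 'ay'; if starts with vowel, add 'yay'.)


'hal': move consonant cluster 'h' to end and add 'ay': 'alhay'.

alhay


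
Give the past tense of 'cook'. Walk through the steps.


Apply rule: Add -ed. 'cook' becomes 'cooked'.

cooked


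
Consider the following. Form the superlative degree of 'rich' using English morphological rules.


Apply superlative formation (add -est): 'rich' -> 'richest'.

richest


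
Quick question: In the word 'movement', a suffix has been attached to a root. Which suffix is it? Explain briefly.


The word 'movement' = 'move' (root) + '-ment' (suffix). The suffix is '-ment'.

ment


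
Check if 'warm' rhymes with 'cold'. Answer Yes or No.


Rime (stressed vowel + following sounds) of 'warm': -arm = /ɔːrm/
Rime of 'cold': -old = /oʊld/
/ɔːrm/ and /oʊld/ are different ending sounds, so the words do not rhyme.

No


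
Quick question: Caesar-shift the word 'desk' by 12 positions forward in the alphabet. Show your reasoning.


Shift each letter by 12: d -> p, e -> q, s -> e, k -> w. Result: 'pqew'.

pqew


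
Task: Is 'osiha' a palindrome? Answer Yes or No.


Forward: 'osiha'
Reversed: 'ahiso'
They differ.

No


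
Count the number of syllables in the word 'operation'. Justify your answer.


Break 'operation' into syllables: op-er-a-tion -> op | er | a | tion = 4 syllables

4 syllables


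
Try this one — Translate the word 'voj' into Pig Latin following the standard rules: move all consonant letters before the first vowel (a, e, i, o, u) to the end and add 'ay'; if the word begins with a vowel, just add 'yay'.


'voj': move consonant cluster 'v' to end and add 'ay': 'ojvay'.

ojvay


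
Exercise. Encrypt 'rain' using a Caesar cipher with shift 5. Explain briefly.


Shift each letter by 5: r -> w, a -> f, i -> n, n -> s. Result: 'wfns'.

wfns


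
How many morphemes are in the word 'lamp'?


Decomposition: lamp (free morpheme) = 1 morpheme(s)

1 morphemes


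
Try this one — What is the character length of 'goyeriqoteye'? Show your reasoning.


Spell out 'goyeriqoteye' and number each letter: g(1), o(2), y(3), e(4), r(5), i(6), q(7), o(8), t(9), e(10), y(11), e(12). Total: 12 letters.

12


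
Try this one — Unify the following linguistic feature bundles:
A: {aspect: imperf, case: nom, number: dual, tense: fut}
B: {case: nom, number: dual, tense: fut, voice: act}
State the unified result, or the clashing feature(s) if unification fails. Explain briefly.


Compare features:
aspect: A=imperf vs B=_ -> unified: imperf
case: A=nom vs B=nom -> unified: nom
number: A=dual vs B=dual -> unified: dual
tense: A=fut vs B=fut -> unified: fut
voice: A=_ vs B=act -> unified: act
No clashes found.

Unified: {aspect: imperf, case: nom, number: dual, tense: fut, voice: act}


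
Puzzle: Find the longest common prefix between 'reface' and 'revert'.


Compare from the start: 2 characters match: 're'. Mismatch at position 3: 'f' vs 'v'.

re


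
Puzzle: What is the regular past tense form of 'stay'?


Apply rule: Add -ed. 'stay' becomes 'stayed'.

stayed


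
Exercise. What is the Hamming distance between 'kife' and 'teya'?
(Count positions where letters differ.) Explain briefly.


Alignment:
Position 1: 'k' vs 't' = DIFFER
Position 2: 'i' vs 'e' = DIFFER
Position 3: 'f' vs 'y' = DIFFER
Position 4: 'e' vs 'a' = DIFFER
Total differences: 4

4


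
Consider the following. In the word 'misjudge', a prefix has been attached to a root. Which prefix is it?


The word 'misjudge' = 'mis' (prefix) + 'judge' (root). The prefix is 'mis'.

mis


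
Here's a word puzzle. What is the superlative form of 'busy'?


Apply superlative formation (consonant + y: change y to i, add -est): 'busy' -> 'busiest'.

busiest


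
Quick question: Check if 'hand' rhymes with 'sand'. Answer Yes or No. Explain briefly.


Rime (stressed vowel + following sounds) of 'hand': -and = /ænd/
Rime of 'sand': -and = /ænd/
/ænd/ and /ænd/ are the same ending sound, so the words rhyme.

Yes


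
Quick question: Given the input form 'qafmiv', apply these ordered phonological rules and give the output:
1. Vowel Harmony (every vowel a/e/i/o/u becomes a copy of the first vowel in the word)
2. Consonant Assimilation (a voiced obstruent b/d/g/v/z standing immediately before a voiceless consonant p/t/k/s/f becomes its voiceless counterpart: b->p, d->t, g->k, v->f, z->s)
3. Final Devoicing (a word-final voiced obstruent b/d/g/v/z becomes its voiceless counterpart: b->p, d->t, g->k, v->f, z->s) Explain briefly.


Starting form: 'qafmiv'
Rule 1: Vowel Harmony: all vowels become 'a' (matching first vowel). 'qafmiv' -> 'qafmav'
Rule 2: Consonant Assimilation: no voiced obstruent (b/d/g/v/z) stands immediately before a voiceless consonant (p/t/k/s/f). No change.
Rule 3: Final Devoicing: word-final voiced obstruent 'v' becomes voiceless 'f'. 'qafmav' -> 'qafmaf'
Final form: 'qafmaf'

qafmaf


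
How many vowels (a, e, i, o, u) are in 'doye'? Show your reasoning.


Vowels in 'doye': o, e = 2 vowels.

2


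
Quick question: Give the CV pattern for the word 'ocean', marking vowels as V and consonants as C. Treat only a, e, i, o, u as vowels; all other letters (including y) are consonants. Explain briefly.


Letter mapping: o = V, c = C, e = V, a = V, n = C.

VCVVC


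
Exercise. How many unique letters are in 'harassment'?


Unique letters in 'harassment': {a, e, h, m, n, r, s, t} = 8 distinct letters.

8


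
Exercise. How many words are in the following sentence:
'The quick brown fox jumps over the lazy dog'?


Split into words: The | quick | brown | fox | jumps | over | the | lazy | dog = 9 words.

9


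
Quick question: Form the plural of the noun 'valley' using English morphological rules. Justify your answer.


Apply rule: Add -s. 'valley' becomes 'valleys'.

valleys


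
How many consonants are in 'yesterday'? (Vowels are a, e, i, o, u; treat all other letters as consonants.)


Consonants in 'yesterday': y, s, t, r, d, y = 6 consonants.

6


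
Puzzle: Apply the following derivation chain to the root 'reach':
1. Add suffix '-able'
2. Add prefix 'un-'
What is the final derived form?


Step 1: Add suffix '-able' to 'reach' = 'reachable'
Step 2: Add prefix 'un-' to 'reachable' = 'unreachable'

unreachable


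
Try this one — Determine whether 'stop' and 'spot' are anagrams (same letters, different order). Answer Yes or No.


Sorted letters of 'stop': 'opst'
Sorted letters of 'spot': 'opst'
They match.

Yes


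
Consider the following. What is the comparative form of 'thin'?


Apply comparative formation (double final consonant, add -er): 'thin' -> 'thinner'.

thinner


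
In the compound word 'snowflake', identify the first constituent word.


Split 'snowflake' into 'snow' + 'flake'. The first part is 'snow'.

snow


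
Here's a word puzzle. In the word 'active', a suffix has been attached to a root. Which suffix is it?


The word 'active' = 'act' (root) + '-ive' (suffix). The suffix is '-ive'.

ive


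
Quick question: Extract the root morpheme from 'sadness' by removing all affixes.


Remove suffix '-ness' from 'sadness' to get root 'sad'.

sad


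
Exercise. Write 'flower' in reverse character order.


Reverse 'flower' character by character: 'rewolf'.

rewolf


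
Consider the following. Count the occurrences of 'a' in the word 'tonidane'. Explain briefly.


Letter 'a' in 'tonidane': found at position(s) 6 = 1 occurrence(s).

1


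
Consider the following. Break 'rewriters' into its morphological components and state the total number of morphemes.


Step 1: Identify prefix: 're' (meaning: again)
Step 2: Identify root: 'write'
Step 3: Identify suffix(es): 'er, s'
Decomposition: re- (prefix: again) + write (root) + -er (suffix: one who) + -s (plural)
Total morphemes: 4

4 morphemes (re- (prefix: again) + write (root) + -er (suffix: one who) + -s (plural))


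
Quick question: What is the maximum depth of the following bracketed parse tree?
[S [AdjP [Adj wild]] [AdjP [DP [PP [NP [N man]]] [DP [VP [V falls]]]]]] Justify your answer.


Count bracket nesting levels:
'[' at pos 0: depth = 1
'[' at pos 3: depth = 2
'[' at pos 9: depth = 3
'[' at pos 21: depth = 2
'[' at pos 27: depth = 3
'[' at pos 31: depth = 4
'[' at pos 35: depth = 5
'[' at pos 39: depth = 6
'[' at pos 49: depth = 4
'[' at pos 53: depth = 5
'[' at pos 57: depth = 6
Maximum depth reached: 6

6


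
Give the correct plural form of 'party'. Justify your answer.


Apply rule: Change -y to -ies (consonant + y). 'party' becomes 'parties'.

parties


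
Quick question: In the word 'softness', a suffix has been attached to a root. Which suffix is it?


The word 'softness' = 'soft' (root) + '-ness' (suffix). The suffix is '-ness'.

ness


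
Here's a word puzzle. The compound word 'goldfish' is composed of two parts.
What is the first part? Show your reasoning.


Split 'goldfish' into 'gold' + 'fish'. The first part is 'gold'.

gold


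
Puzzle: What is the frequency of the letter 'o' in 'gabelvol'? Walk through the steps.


Letter 'o' in 'gabelvol': found at position(s) 7 = 1 occurrence(s).

1


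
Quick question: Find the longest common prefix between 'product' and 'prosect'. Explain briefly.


Compare from the start: 3 characters match: 'pro'. Mismatch at position 4: 'd' vs 's'.

pro


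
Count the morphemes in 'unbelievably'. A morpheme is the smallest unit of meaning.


Decomposition: un- (prefix) + believe (root) + -able (suffix) + -ly (suffix) = 4 morpheme(s)

4 morphemes


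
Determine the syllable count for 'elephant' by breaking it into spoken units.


Break 'elephant' into syllables: el-e-phant -> el | e | phant = 3 syllables

3 syllables


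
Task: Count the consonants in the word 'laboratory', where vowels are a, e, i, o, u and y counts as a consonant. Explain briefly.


Consonants in 'laboratory': l, b, r, t, r, y = 6 consonants.

6


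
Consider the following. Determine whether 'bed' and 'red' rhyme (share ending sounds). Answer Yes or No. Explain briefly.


Rime (stressed vowel + following sounds) of 'bed': -ed = /ɛd/
Rime of 'red': -ed = /ɛd/
/ɛd/ and /ɛd/ are the same ending sound, so the words rhyme.

Yes


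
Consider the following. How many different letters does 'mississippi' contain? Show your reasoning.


Unique letters in 'mississippi': {i, m, p, s} = 4 distinct letters.

4


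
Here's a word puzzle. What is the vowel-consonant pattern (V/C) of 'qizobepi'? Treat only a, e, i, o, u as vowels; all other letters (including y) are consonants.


Letter mapping: q = C, i = V, z = C, o = V, b = C, e = V, p = C, i = V.

CVCVCVCV


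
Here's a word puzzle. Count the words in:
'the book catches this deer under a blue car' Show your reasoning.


Split into words: the | book | catches | this | deer | under | a | blue | car = 9 words.

9


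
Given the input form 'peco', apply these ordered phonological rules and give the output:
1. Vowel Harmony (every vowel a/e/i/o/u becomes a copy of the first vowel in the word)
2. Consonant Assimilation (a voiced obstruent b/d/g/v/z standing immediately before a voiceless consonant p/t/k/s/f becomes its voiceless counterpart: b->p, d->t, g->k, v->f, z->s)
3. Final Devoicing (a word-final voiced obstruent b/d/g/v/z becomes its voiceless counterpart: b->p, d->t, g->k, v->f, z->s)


Starting form: 'peco'
Rule 1: Vowel Harmony: all vowels become 'e' (matching first vowel). 'peco' -> 'pece'
Rule 2: Consonant Assimilation: no voiced obstruent (b/d/g/v/z) stands immediately before a voiceless consonant (p/t/k/s/f). No change.
Rule 3: Final Devoicing: the word ends in the vowel 'e', not a consonant. No change.
Final form: 'pece'

pece


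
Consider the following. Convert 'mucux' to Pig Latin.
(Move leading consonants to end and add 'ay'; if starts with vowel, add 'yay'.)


'mucux': move consonant cluster 'm' to end and add 'ay': 'ucuxmay'.

ucuxmay


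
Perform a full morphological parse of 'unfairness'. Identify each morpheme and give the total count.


Step 1: Identify prefix: 'un' (meaning: not/reverse)
Step 2: Identify root: 'fair'
Step 3: Identify suffix(es): 'ness'
Decomposition: un- (prefix: not/reverse) + fair (root) + -ness (suffix: state of)
Total morphemes: 3

3 morphemes (un- (prefix: not/reverse) + fair (root) + -ness (suffix: state of))


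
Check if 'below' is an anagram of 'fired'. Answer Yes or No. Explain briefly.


Sorted letters of 'below': 'below'
Sorted letters of 'fired': 'defir'
They do not match.

No


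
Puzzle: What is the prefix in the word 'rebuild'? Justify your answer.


The word 'rebuild' = 're' (prefix) + 'build' (root). The prefix is 're'.

re
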